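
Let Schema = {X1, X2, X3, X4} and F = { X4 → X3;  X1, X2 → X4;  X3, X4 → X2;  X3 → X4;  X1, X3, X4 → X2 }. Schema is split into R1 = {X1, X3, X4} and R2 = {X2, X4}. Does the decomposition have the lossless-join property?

Yes

Common attributes: R1 ∩ R2 = {X4}.
Closure of {X4}: X4 → X3 applies, adding X3; X3, X4 → X2 applies, adding X2. So (X4)⁺ = {X2, X3, X4}.
This closure contains every attribute of R2, so R1 ∩ R2 → R2. The join is lossless.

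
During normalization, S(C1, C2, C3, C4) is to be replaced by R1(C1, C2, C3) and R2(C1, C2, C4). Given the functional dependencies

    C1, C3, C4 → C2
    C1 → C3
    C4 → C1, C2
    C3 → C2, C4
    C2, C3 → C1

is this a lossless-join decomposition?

Common attributes: R1 ∩ R2 = {C1, C2}.
Closure of {C1, C2}: C1 → C3 applies, adding C3; C3 → C2, C4 applies, adding C4. So (C1, C2)⁺ = {C1, C2, C3, C4}.
This closure contains every attribute of R1, so R1 ∩ R2 → R1. The join is lossless.

Yes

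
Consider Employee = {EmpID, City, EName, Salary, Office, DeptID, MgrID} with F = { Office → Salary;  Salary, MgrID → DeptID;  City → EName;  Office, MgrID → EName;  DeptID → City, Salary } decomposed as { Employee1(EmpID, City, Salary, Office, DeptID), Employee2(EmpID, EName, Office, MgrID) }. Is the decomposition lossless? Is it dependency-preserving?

lossy and not dependency-preserving

Lossless test: (EmpID, Office)⁺ = {EmpID, Salary, Office}, which is a superkey of neither fragment — lossy.
Dependency preservation: the restricted closure of {Salary, MgrID} across the fragments never reaches {DeptID}, so Salary, MgrID → DeptID cannot be enforced without a join — not preserved.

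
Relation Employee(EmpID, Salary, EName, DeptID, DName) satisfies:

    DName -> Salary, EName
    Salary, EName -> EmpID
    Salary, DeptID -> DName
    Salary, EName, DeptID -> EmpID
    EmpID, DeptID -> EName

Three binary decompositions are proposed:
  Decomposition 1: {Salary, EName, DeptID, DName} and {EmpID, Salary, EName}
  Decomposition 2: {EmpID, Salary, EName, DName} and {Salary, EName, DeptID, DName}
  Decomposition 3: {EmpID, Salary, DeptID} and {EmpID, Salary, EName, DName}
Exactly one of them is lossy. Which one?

Decomposition 3

Decomposition 1: common = {Salary, EName}, closure = {EmpID, Salary, EName} → lossless.
Decomposition 2: common = {Salary, EName, DName}, closure = {EmpID, Salary, EName, DName} → lossless.
Decomposition 3: common = {EmpID, Salary}, closure = {EmpID, Salary} → lossy.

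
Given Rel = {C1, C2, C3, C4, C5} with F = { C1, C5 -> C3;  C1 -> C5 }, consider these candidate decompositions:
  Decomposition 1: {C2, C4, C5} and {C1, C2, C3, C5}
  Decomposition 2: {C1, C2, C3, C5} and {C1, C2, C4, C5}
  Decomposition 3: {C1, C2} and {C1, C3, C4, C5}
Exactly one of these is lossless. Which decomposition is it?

Decomposition 1: common = {C2, C5}, closure = {C2, C5} → lossy.
Decomposition 2: common = {C1, C2, C5}, closure = {C1, C2, C3, C5} → lossless.
Decomposition 3: common = {C1}, closure = {C1, C3, C5} → lossy.

Decomposition 2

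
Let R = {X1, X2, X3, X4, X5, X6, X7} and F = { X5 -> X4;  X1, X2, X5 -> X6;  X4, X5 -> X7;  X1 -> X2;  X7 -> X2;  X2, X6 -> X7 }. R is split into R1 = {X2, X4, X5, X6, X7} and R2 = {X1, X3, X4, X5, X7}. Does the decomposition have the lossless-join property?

No

Common attributes: R1 ∩ R2 = {X4, X5, X7}.
Closure of {X4, X5, X7}: X7 → X2 applies, adding X2. So (X4, X5, X7)⁺ = {X2, X4, X5, X7}.
The closure contains neither all of R1 = {X2, X4, X5, X6, X7} nor all of R2 = {X1, X3, X4, X5, X7}, so the common attributes are not a superkey of either fragment. The join is lossy.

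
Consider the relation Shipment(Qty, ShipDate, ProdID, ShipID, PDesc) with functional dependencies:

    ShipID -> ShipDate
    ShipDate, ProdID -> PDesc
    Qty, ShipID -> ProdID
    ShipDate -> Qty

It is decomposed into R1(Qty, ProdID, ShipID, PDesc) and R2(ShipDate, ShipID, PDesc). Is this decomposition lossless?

Yes

Common attributes: R1 ∩ R2 = {ShipID, PDesc}.
Closure of {ShipID, PDesc}: ShipID → ShipDate applies, adding ShipDate; ShipDate → Qty applies, adding Qty; Qty, ShipID → ProdID applies, adding ProdID. So (ShipID, PDesc)⁺ = {Qty, ShipDate, ProdID, ShipID, PDesc}.
This closure contains every attribute of R1, so R1 ∩ R2 → R1. The join is lossless.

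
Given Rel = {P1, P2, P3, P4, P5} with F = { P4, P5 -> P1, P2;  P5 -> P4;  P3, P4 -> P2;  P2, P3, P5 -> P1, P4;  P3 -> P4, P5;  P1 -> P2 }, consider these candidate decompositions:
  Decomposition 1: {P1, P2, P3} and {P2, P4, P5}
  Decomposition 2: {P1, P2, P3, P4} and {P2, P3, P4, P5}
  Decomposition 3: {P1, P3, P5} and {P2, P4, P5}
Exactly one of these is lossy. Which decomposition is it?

Decomposition 1

Decomposition 1: common = {P2}, closure = {P2} → lossy.
Decomposition 2: common = {P2, P3, P4}, closure = {P1, P2, P3, P4, P5} → lossless.
Decomposition 3: common = {P5}, closure = {P1, P2, P4, P5} → lossless.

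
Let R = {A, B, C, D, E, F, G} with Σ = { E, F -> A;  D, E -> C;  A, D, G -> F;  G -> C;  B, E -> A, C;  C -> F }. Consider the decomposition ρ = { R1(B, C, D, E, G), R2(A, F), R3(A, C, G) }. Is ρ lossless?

No

Chase test. Columns are A, B, C, D, E, F, G; row i has aⱼ where attribute j ∈ Ri, else bᵢⱼ.
Initial tableau (one row per fragment):
  row 1: b11 a2 a3 a4 a5 b16 a7
  row 2: a1 b22 b23 b24 b25 a6 b27
  row 3: a1 b32 a3 b34 b35 b36 a7
Rows 1 and 3 agree on C; apply C→F and equate their F entries.
No row becomes fully distinguished — the join is lossy.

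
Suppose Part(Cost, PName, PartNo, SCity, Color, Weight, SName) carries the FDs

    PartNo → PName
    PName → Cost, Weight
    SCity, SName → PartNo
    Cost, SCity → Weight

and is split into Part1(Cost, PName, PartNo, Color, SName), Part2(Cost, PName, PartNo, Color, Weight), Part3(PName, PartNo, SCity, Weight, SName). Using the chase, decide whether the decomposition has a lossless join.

No

Chase test. Columns are Cost, PName, PartNo, SCity, Color, Weight, SName; row i has aⱼ where attribute j ∈ Parti, else bᵢⱼ.
Initial tableau (one row per fragment):
  row 1: a1 a2 a3 b14 a5 b16 a7
  row 2: a1 a2 a3 b24 a5 a6 b27
  row 3: b31 a2 a3 a4 b35 a6 a7
Rows 1 and 2 agree on PName; apply PName→Cost, Weight and equate their Cost, Weight entries.
Rows 1 and 3 agree on PName; apply PName→Cost, Weight and equate their Cost, Weight entries.
No row becomes fully distinguished — the join is lossy.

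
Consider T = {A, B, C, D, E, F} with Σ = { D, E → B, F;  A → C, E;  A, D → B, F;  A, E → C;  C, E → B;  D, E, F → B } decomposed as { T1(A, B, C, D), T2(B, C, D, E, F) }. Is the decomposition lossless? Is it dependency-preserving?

lossy and not dependency-preserving

Lossless test: (B, C, D)⁺ = {B, C, D}, which is a superkey of neither fragment — lossy.
Dependency preservation: the restricted closure of {A} across the fragments never reaches {C, E}, so A → C, E cannot be enforced without a join — not preserved.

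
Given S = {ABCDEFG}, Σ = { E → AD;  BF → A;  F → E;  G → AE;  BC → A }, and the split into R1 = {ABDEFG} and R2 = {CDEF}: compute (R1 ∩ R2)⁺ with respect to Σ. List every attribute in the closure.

R1 ∩ R2 = {DEF}.
E → AD applies, adding A
Closure: {ADEF}.

ADEF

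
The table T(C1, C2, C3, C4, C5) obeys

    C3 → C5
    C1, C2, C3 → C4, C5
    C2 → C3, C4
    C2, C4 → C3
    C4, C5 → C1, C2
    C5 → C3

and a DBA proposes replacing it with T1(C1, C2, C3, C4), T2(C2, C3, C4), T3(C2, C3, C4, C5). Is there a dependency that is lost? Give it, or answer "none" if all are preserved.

none

C3 → C5 lies within T3.
C1, C2, C3 → C4, C5: restricted closure across fragments reaches C4, C5.
C2 → C3, C4 lies within T1.
C2, C4 → C3 lies within T1.
C4, C5 → C1, C2: restricted closure across fragments reaches C1, C2.
C5 → C3 lies within T3.
Every dependency is enforceable on the fragments, so the decomposition is dependency-preserving.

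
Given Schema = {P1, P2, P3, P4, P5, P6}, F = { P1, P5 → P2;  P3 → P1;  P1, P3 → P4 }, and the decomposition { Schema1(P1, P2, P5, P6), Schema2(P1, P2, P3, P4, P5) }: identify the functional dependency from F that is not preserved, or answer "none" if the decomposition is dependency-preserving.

P1, P5 → P2 lies within Schema1.
P3 → P1 lies within Schema2.
P1, P3 → P4 lies within Schema2.
Every dependency is enforceable on the fragments, so the decomposition is dependency-preserving.

none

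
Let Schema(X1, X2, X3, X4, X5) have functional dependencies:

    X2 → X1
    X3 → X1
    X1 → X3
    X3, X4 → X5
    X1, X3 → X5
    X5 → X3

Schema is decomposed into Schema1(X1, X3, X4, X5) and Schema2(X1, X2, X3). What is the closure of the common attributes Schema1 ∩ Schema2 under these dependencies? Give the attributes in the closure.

X1, X3, X5

Schema1 ∩ Schema2 = {X1, X3}.
X1, X3 → X5 applies, adding X5
Closure: {X1, X3, X5}.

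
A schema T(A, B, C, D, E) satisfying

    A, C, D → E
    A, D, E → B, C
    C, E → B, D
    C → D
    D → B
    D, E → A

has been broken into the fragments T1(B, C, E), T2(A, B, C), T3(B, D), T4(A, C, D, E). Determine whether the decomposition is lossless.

Chase test. Columns are A, B, C, D, E; row i has aⱼ where attribute j ∈ Ti, else bᵢⱼ.
Initial tableau (one row per fragment):
  row 1: b11 a2 a3 b14 a5
  row 2: a1 a2 a3 b24 b25
  row 3: b31 a2 b33 a4 b35
  row 4: a1 b42 a3 a4 a5
Rows 1 and 4 agree on C, E; apply C, E→B, D and equate their B, D entries.
Rows 1 and 2 agree on C; apply C→D and equate their D entries.
Rows 1 and 4 agree on D, E; apply D, E→A and equate their A entries.
Rows 1 and 2 agree on A, C, D; apply A, C, D→E and equate their E entries.
Row 1 is now all distinguished symbols — the join is lossless.

Yes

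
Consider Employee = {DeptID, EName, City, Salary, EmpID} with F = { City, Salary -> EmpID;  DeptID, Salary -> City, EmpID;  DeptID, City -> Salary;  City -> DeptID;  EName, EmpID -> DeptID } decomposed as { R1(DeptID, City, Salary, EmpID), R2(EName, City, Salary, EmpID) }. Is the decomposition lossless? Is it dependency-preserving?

lossless but not dependency-preserving

Lossless test: (City, Salary, EmpID)⁺ = {DeptID, City, Salary, EmpID}, which contains all of one fragment — lossless.
Dependency preservation: the restricted closure of {EName, EmpID} across the fragments never reaches {DeptID}, so EName, EmpID → DeptID cannot be enforced without a join — not preserved.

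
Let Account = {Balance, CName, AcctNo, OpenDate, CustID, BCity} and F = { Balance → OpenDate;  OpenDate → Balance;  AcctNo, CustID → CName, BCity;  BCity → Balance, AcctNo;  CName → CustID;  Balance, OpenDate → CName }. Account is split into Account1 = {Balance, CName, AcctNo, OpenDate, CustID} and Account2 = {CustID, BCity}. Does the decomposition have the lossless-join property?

No

Common attributes: Account1 ∩ Account2 = {CustID}.
No dependency enlarges {CustID}, so (CustID)⁺ = {CustID}.
The closure contains neither all of Account1 = {Balance, CName, AcctNo, OpenDate, CustID} nor all of Account2 = {CustID, BCity}, so the common attributes are not a superkey of either fragment. The join is lossy.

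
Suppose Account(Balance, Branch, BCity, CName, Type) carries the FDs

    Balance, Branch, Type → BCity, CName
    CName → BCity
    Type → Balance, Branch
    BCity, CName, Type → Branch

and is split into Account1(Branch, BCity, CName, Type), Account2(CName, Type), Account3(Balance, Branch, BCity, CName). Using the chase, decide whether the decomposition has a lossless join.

Chase test. Columns are Balance, Branch, BCity, CName, Type; row i has aⱼ where attribute j ∈ Accounti, else bᵢⱼ.
Initial tableau (one row per fragment):
  row 1: b11 a2 a3 a4 a5
  row 2: b21 b22 b23 a4 a5
  row 3: a1 a2 a3 a4 b35
Rows 1 and 2 agree on CName; apply CName→BCity and equate their BCity entries.
Rows 1 and 2 agree on Type; apply Type→Balance, Branch and equate their Balance, Branch entries.
No row becomes fully distinguished — the join is lossy.

No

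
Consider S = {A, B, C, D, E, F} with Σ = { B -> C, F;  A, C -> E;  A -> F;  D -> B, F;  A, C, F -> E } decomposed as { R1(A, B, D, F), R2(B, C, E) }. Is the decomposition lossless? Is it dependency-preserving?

Lossless test: (B)⁺ = {B, C, F}, which is a superkey of neither fragment — lossy.
Dependency preservation: the restricted closure of {A, C} across the fragments never reaches {E}, so A, C → E cannot be enforced without a join — not preserved.

lossy and not dependency-preserving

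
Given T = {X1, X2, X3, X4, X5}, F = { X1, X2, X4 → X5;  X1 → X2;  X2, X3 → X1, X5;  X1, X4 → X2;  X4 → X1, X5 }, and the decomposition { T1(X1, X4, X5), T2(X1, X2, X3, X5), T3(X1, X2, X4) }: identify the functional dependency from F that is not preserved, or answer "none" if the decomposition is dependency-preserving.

X1, X2, X4 → X5: restricted closure across fragments reaches X5.
X1 → X2 lies within T2.
X2, X3 → X1, X5 lies within T2.
X1, X4 → X2 lies within T3.
X4 → X1, X5 lies within T1.
Every dependency is enforceable on the fragments, so the decomposition is dependency-preserving.

none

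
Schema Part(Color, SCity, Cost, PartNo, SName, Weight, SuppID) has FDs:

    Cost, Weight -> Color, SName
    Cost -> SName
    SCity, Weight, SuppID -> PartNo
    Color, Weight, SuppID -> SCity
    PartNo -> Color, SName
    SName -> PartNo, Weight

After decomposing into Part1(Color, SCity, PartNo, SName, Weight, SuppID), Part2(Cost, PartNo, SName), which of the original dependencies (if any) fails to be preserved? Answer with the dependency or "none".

none

Cost, Weight → Color, SName: restricted closure across fragments reaches Color, SName.
Cost → SName lies within Part2.
SCity, Weight, SuppID → PartNo lies within Part1.
Color, Weight, SuppID → SCity lies within Part1.
PartNo → Color, SName lies within Part1.
SName → PartNo, Weight lies within Part1.
Every dependency is enforceable on the fragments, so the decomposition is dependency-preserving.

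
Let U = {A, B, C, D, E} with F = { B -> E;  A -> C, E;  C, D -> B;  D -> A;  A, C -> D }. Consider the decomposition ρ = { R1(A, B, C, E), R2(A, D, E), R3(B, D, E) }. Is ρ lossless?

Chase test. Columns are A, B, C, D, E; row i has aⱼ where attribute j ∈ Ri, else bᵢⱼ.
Initial tableau (one row per fragment):
  row 1: a1 a2 a3 b14 a5
  row 2: a1 b22 b23 a4 a5
  row 3: b31 a2 b33 a4 a5
Rows 1 and 2 agree on A; apply A→C, E and equate their C, E entries.
Rows 2 and 3 agree on D; apply D→A and equate their A entries.
Rows 1 and 2 agree on A, C; apply A, C→D and equate their D entries.
Rows 1 and 3 agree on A; apply A→C, E and equate their C, E entries.
Rows 1 and 2 agree on C, D; apply C, D→B and equate their B entries.
Row 1 is now all distinguished symbols — the join is lossless.

Yes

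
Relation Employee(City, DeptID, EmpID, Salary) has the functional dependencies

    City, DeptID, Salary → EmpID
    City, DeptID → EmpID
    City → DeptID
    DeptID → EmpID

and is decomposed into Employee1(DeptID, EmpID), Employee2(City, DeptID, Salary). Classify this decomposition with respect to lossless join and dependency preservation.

Lossless test: (DeptID)⁺ = {DeptID, EmpID}, which contains all of one fragment — lossless.
Dependency preservation: City, DeptID, Salary → EmpID; City, DeptID → EmpID are not contained in any single fragment, but the restricted closure of each left-hand side across the fragments still reaches the right-hand side; the remaining FDs each lie inside some fragment. All dependencies are preserved.

lossless and dependency-preserving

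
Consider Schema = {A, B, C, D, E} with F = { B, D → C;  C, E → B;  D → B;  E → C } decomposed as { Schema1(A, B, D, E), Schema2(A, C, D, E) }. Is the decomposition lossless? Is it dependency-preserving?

lossless and dependency-preserving

Lossless test: (A, D, E)⁺ = {A, B, C, D, E}, which contains all of one fragment — lossless.
Dependency preservation: B, D → C; C, E → B are not contained in any single fragment, but the restricted closure of each left-hand side across the fragments still reaches the right-hand side; the remaining FDs each lie inside some fragment. All dependencies are preserved.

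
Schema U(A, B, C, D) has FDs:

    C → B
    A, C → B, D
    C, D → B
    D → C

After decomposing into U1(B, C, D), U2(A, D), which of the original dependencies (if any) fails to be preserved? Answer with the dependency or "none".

A, C → B, D

Check A, C → B, D: no single fragment contains all of {A, B, C, D}, and the restricted closure of {A, C} across the fragments never reaches {B, D}.
C → B is preserved.
C, D → B is preserved.
D → C is preserved.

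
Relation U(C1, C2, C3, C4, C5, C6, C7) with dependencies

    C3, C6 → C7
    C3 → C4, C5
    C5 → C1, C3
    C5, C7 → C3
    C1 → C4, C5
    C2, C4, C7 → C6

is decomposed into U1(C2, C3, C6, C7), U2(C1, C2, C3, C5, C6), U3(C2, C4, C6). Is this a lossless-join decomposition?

Chase test. Columns are C1, C2, C3, C4, C5, C6, C7; row i has aⱼ where attribute j ∈ Ui, else bᵢⱼ.
Initial tableau (one row per fragment):
  row 1: b11 a2 a3 b14 b15 a6 a7
  row 2: a1 a2 a3 b24 a5 a6 b27
  row 3: b31 a2 b33 a4 b35 a6 b37
Rows 1 and 2 agree on C3, C6; apply C3, C6→C7 and equate their C7 entries.
Rows 1 and 2 agree on C3; apply C3→C4, C5 and equate their C4, C5 entries.
Rows 1 and 2 agree on C5; apply C5→C1, C3 and equate their C1, C3 entries.
No row becomes fully distinguished — the join is lossy.

No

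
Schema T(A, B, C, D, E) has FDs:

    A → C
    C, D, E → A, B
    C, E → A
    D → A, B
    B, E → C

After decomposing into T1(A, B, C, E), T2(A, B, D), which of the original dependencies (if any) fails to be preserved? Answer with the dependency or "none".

none

A → C lies within T1.
C, D, E → A, B: restricted closure across fragments reaches A, B.
C, E → A lies within T1.
D → A, B lies within T2.
B, E → C lies within T1.
Every dependency is enforceable on the fragments, so the decomposition is dependency-preserving.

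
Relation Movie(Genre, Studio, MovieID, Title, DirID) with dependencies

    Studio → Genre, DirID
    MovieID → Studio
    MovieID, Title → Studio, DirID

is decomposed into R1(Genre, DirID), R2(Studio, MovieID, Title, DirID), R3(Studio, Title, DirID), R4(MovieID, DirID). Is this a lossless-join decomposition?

Chase test. Columns are Genre, Studio, MovieID, Title, DirID; row i has aⱼ where attribute j ∈ Ri, else bᵢⱼ.
Initial tableau (one row per fragment):
  row 1: a1 b12 b13 b14 a5
  row 2: b21 a2 a3 a4 a5
  row 3: b31 a2 b33 a4 a5
  row 4: b41 b42 a3 b44 a5
Rows 2 and 3 agree on Studio; apply Studio→Genre, DirID and equate their Genre, DirID entries.
Rows 2 and 4 agree on MovieID; apply MovieID→Studio and equate their Studio entries.
Rows 2 and 4 agree on Studio; apply Studio→Genre, DirID and equate their Genre, DirID entries.
No row becomes fully distinguished — the join is lossy.

No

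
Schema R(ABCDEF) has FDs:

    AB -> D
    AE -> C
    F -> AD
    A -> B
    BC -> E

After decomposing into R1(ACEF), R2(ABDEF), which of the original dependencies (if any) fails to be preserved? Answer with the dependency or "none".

Check BC → E: no single fragment contains all of {BCE}, and the restricted closure of {BC} across the fragments never reaches {E}.
AB → D is preserved.
AE → C is preserved.
F → AD is preserved.
A → B is preserved.

BC -> E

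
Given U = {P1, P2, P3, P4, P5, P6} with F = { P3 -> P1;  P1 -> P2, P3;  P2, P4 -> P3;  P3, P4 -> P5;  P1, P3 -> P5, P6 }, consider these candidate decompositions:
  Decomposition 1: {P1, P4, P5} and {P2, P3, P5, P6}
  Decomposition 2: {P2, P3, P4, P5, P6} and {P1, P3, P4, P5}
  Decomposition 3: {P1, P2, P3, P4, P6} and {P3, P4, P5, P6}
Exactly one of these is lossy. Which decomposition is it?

Decomposition 1: common = {P5}, closure = {P5} → lossy.
Decomposition 2: common = {P3, P4, P5}, closure = {P1, P2, P3, P4, P5, P6} → lossless.
Decomposition 3: common = {P3, P4, P6}, closure = {P1, P2, P3, P4, P5, P6} → lossless.

Decomposition 1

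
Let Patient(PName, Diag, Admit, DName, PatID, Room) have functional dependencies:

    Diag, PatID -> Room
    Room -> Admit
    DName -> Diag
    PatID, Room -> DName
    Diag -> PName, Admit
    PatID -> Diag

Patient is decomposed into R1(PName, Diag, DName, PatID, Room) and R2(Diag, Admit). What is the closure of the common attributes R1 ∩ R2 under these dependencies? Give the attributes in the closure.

R1 ∩ R2 = {Diag}.
Diag → PName, Admit applies, adding PName, Admit
Closure: {PName, Diag, Admit}.

PName, Diag, Admit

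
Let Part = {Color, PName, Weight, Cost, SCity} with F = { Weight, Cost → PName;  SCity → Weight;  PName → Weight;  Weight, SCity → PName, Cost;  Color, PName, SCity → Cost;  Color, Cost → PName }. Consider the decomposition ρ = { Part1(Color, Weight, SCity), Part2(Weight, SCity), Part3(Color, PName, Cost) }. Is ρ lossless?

Chase test. Columns are Color, PName, Weight, Cost, SCity; row i has aⱼ where attribute j ∈ Parti, else bᵢⱼ.
Initial tableau (one row per fragment):
  row 1: a1 b12 a3 b14 a5
  row 2: b21 b22 a3 b24 a5
  row 3: a1 a2 b33 a4 b35
Rows 1 and 2 agree on Weight, SCity; apply Weight, SCity→PName, Cost and equate their PName, Cost entries.
No row becomes fully distinguished — the join is lossy.

No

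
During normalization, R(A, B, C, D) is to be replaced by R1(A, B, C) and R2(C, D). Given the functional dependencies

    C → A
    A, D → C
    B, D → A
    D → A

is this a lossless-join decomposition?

Common attributes: R1 ∩ R2 = {C}.
Closure of {C}: C → A applies, adding A. So (C)⁺ = {A, C}.
The closure contains neither all of R1 = {A, B, C} nor all of R2 = {C, D}, so the common attributes are not a superkey of either fragment. The join is lossy.

No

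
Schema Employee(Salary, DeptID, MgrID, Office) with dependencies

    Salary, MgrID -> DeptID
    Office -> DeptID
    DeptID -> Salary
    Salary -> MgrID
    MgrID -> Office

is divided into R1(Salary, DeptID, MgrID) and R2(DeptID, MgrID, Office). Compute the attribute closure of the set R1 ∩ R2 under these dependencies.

R1 ∩ R2 = {DeptID, MgrID}.
DeptID → Salary applies, adding Salary
MgrID → Office applies, adding Office
Closure: {Salary, DeptID, MgrID, Office}.

Salary, DeptID, MgrID, Office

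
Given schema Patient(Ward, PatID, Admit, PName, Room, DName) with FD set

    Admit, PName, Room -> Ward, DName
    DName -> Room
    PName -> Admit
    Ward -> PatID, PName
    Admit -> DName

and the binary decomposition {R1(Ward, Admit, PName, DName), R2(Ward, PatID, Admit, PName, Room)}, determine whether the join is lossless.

Common attributes: R1 ∩ R2 = {Ward, Admit, PName}.
Closure of {Ward, Admit, PName}: Ward → PatID, PName applies, adding PatID; Admit → DName applies, adding DName; DName → Room applies, adding Room. So (Ward, Admit, PName)⁺ = {Ward, PatID, Admit, PName, Room, DName}.
This closure contains every attribute of R1, so R1 ∩ R2 → R1. The join is lossless.

Yes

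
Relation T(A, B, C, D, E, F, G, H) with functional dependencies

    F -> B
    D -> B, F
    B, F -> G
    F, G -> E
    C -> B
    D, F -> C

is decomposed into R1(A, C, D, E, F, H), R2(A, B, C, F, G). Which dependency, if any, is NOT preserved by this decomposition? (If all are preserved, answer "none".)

none

F → B lies within R2.
D → B, F: restricted closure across fragments reaches B, F.
B, F → G lies within R2.
F, G → E: restricted closure across fragments reaches E.
C → B lies within R2.
D, F → C lies within R1.
Every dependency is enforceable on the fragments, so the decomposition is dependency-preserving.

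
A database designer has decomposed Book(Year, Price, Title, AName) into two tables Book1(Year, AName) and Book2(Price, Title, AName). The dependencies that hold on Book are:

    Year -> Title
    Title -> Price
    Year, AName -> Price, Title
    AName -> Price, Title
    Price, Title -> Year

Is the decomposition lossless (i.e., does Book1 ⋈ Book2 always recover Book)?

Yes

Common attributes: Book1 ∩ Book2 = {AName}.
Closure of {AName}: AName → Price, Title applies, adding Price, Title; Price, Title → Year applies, adding Year. So (AName)⁺ = {Year, Price, Title, AName}.
This closure contains every attribute of Book1, so Book1 ∩ Book2 → Book1. The join is lossless.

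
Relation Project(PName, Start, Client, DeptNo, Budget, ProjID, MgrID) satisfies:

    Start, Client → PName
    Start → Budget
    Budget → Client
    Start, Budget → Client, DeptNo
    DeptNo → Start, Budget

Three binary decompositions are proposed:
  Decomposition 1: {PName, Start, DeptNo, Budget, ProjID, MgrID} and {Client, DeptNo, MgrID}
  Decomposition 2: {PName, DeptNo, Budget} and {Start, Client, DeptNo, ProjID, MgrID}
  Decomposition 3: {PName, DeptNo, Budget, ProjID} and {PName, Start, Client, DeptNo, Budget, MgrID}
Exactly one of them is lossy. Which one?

Decomposition 1: common = {DeptNo, MgrID}, closure = {PName, Start, Client, DeptNo, Budget, MgrID} → lossless.
Decomposition 2: common = {DeptNo}, closure = {PName, Start, Client, DeptNo, Budget} → lossless.
Decomposition 3: common = {PName, DeptNo, Budget}, closure = {PName, Start, Client, DeptNo, Budget} → lossy.

Decomposition 3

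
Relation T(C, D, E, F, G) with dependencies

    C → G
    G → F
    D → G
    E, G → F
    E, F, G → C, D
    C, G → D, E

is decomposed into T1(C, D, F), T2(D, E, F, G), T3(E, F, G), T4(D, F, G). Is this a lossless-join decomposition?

No

Chase test. Columns are C, D, E, F, G; row i has aⱼ where attribute j ∈ Ti, else bᵢⱼ.
Initial tableau (one row per fragment):
  row 1: a1 a2 b13 a4 b15
  row 2: b21 a2 a3 a4 a5
  row 3: b31 b32 a3 a4 a5
  row 4: b41 a2 b43 a4 a5
Rows 1 and 2 agree on D; apply D→G and equate their G entries.
Rows 2 and 3 agree on E, F, G; apply E, F, G→C, D and equate their C, D entries.
No row becomes fully distinguished — the join is lossy.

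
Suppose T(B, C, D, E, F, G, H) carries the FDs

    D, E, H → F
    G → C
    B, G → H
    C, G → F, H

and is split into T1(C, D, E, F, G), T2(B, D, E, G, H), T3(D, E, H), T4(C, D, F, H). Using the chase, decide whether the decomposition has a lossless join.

Yes

Chase test. Columns are B, C, D, E, F, G, H; row i has aⱼ where attribute j ∈ Ti, else bᵢⱼ.
Initial tableau (one row per fragment):
  row 1: b11 a2 a3 a4 a5 a6 b17
  row 2: a1 b22 a3 a4 b25 a6 a7
  row 3: b31 b32 a3 a4 b35 b36 a7
  row 4: b41 a2 a3 b44 a5 b46 a7
Rows 2 and 3 agree on D, E, H; apply D, E, H→F and equate their F entries.
Rows 1 and 2 agree on G; apply G→C and equate their C entries.
Rows 1 and 2 agree on C, G; apply C, G→F, H and equate their F, H entries.
Row 2 is now all distinguished symbols — the join is lossless.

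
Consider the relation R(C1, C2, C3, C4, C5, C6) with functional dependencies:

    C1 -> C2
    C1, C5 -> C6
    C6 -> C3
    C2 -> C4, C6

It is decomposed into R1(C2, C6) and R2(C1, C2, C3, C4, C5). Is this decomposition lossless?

Yes

Common attributes: R1 ∩ R2 = {C2}.
Closure of {C2}: C2 → C4, C6 applies, adding C4, C6; C6 → C3 applies, adding C3. So (C2)⁺ = {C2, C3, C4, C6}.
This closure contains every attribute of R1, so R1 ∩ R2 → R1. The join is lossless.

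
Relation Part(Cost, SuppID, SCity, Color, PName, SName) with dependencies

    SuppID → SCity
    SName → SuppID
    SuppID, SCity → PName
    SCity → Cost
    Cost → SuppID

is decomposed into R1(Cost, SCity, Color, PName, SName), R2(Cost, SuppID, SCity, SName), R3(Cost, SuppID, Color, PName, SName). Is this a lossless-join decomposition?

Chase test. Columns are Cost, SuppID, SCity, Color, PName, SName; row i has aⱼ where attribute j ∈ Ri, else bᵢⱼ.
Initial tableau (one row per fragment):
  row 1: a1 b12 a3 a4 a5 a6
  row 2: a1 a2 a3 b24 b25 a6
  row 3: a1 a2 b33 a4 a5 a6
Rows 2 and 3 agree on SuppID; apply SuppID→SCity and equate their SCity entries.
Rows 1 and 2 agree on SName; apply SName→SuppID and equate their SuppID entries.
Rows 1 and 2 agree on SuppID, SCity; apply SuppID, SCity→PName and equate their PName entries.
Row 1 is now all distinguished symbols — the join is lossless.

Yes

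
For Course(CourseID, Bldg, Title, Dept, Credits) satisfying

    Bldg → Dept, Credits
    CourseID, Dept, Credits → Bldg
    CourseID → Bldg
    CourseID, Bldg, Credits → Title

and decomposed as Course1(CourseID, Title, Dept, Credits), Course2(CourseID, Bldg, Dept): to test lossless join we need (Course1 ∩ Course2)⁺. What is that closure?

CourseID, Bldg, Title, Dept, Credits

Course1 ∩ Course2 = {CourseID, Dept}.
CourseID → Bldg applies, adding Bldg
Bldg → Dept, Credits applies, adding Credits
CourseID, Bldg, Credits → Title applies, adding Title
Closure: {CourseID, Bldg, Title, Dept, Credits}.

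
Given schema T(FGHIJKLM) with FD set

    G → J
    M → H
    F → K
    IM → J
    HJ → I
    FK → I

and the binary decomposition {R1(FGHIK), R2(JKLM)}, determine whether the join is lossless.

No

Common attributes: R1 ∩ R2 = {K}.
No dependency enlarges {K}, so (K)⁺ = {K}.
The closure contains neither all of R1 = {FGHIK} nor all of R2 = {JKLM}, so the common attributes are not a superkey of either fragment. The join is lossy.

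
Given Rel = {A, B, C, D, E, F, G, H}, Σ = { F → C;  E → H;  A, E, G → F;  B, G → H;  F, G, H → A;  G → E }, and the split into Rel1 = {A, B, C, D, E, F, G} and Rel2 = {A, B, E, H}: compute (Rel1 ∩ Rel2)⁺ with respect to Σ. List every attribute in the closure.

A, B, E, H

Rel1 ∩ Rel2 = {A, B, E}.
E → H applies, adding H
Closure: {A, B, E, H}.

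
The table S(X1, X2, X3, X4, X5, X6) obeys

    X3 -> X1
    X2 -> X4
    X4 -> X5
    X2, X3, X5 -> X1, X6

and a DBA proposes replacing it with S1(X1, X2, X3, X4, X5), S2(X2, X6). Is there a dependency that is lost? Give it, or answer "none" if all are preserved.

Check X2, X3, X5 → X1, X6: no single fragment contains all of {X1, X2, X3, X5, X6}, and the restricted closure of {X2, X3, X5} across the fragments never reaches {X1, X6}.
X3 → X1 is preserved.
X2 → X4 is preserved.
X4 → X5 is preserved.

X2, X3, X5 -> X1, X6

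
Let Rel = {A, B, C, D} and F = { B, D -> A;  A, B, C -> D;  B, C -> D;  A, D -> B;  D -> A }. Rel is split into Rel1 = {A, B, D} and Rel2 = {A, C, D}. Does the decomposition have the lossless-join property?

Common attributes: Rel1 ∩ Rel2 = {A, D}.
Closure of {A, D}: A, D → B applies, adding B. So (A, D)⁺ = {A, B, D}.
This closure contains every attribute of Rel1, so Rel1 ∩ Rel2 → Rel1. The join is lossless.

Yes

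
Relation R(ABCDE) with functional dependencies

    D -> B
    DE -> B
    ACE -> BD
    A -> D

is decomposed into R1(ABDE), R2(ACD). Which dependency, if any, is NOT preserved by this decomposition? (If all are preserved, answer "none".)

none

D → B lies within R1.
DE → B lies within R1.
ACE → BD: restricted closure across fragments reaches BD.
A → D lies within R1.
Every dependency is enforceable on the fragments, so the decomposition is dependency-preserving.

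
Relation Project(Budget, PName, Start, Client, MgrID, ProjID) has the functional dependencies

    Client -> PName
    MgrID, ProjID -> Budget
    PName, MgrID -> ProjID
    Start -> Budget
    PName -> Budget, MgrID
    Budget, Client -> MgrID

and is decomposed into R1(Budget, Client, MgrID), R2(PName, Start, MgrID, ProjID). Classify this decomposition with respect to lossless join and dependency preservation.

Lossless test: (MgrID)⁺ = {MgrID}, which is a superkey of neither fragment — lossy.
Dependency preservation: the restricted closure of {Client} across the fragments never reaches {PName}, so Client → PName cannot be enforced without a join — not preserved.

lossy and not dependency-preserving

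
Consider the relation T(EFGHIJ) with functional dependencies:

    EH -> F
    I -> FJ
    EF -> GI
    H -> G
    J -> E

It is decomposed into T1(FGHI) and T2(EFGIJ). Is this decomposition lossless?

Common attributes: T1 ∩ T2 = {FGI}.
Closure of {FGI}: I → FJ applies, adding J; J → E applies, adding E. So (FGI)⁺ = {EFGIJ}.
This closure contains every attribute of T2, so T1 ∩ T2 → T2. The join is lossless.

Yes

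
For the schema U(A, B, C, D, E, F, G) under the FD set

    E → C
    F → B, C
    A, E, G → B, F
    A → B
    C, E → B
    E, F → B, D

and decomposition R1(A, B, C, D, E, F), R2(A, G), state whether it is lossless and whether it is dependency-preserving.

lossy and not dependency-preserving

Lossless test: (A)⁺ = {A, B}, which is a superkey of neither fragment — lossy.
Dependency preservation: the restricted closure of {A, E, G} across the fragments never reaches {B, F}, so A, E, G → B, F cannot be enforced without a join — not preserved.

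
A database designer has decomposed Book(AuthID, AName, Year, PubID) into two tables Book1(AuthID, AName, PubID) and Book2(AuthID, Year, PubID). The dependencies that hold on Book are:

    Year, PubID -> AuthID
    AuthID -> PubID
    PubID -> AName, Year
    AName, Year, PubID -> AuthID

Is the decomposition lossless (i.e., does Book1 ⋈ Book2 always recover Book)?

Common attributes: Book1 ∩ Book2 = {AuthID, PubID}.
Closure of {AuthID, PubID}: PubID → AName, Year applies, adding AName, Year. So (AuthID, PubID)⁺ = {AuthID, AName, Year, PubID}.
This closure contains every attribute of Book1, so Book1 ∩ Book2 → Book1. The join is lossless.

Yes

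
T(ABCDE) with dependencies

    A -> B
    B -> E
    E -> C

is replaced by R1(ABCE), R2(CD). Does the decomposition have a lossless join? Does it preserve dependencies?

Lossless test: (C)⁺ = {C}, which is a superkey of neither fragment — lossy.
Dependency preservation: every FD's attributes lie within a single fragment, so each can be enforced locally — preserved.

lossy but dependency-preserving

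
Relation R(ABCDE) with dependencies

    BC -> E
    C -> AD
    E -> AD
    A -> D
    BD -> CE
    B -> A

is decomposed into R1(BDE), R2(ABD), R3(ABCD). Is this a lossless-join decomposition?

Chase test. Columns are ABCDE; row i has aⱼ where attribute j ∈ Ri, else bᵢⱼ.
Initial tableau (one row per fragment):
  row 1: b11 a2 b13 a4 a5
  row 2: a1 a2 b23 a4 b25
  row 3: a1 a2 a3 a4 b35
Rows 1 and 2 agree on BD; apply BD→CE and equate their CE entries.
Rows 1 and 3 agree on BD; apply BD→CE and equate their CE entries.
Rows 1 and 2 agree on B; apply B→A and equate their A entries.
Row 1 is now all distinguished symbols — the join is lossless.

Yes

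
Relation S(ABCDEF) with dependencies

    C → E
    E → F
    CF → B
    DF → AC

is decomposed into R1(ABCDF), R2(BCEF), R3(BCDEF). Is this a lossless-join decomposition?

Chase test. Columns are ABCDEF; row i has aⱼ where attribute j ∈ Ri, else bᵢⱼ.
Initial tableau (one row per fragment):
  row 1: a1 a2 a3 a4 b15 a6
  row 2: b21 a2 a3 b24 a5 a6
  row 3: b31 a2 a3 a4 a5 a6
Rows 1 and 2 agree on C; apply C→E and equate their E entries.
Rows 1 and 3 agree on DF; apply DF→AC and equate their AC entries.
Row 1 is now all distinguished symbols — the join is lossless.

Yes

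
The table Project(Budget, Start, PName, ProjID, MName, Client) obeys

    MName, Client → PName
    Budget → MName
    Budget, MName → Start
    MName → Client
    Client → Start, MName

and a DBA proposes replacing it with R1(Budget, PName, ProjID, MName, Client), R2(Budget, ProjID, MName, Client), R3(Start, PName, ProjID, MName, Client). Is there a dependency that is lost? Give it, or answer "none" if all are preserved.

MName, Client → PName lies within R1.
Budget → MName lies within R1.
Budget, MName → Start: restricted closure across fragments reaches Start.
MName → Client lies within R1.
Client → Start, MName lies within R3.
Every dependency is enforceable on the fragments, so the decomposition is dependency-preserving.

none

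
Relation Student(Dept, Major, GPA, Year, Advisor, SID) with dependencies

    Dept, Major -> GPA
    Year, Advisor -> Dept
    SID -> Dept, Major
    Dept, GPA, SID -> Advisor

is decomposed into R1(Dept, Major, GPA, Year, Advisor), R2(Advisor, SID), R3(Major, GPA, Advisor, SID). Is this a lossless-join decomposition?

No

Chase test. Columns are Dept, Major, GPA, Year, Advisor, SID; row i has aⱼ where attribute j ∈ Ri, else bᵢⱼ.
Initial tableau (one row per fragment):
  row 1: a1 a2 a3 a4 a5 b16
  row 2: b21 b22 b23 b24 a5 a6
  row 3: b31 a2 a3 b34 a5 a6
Rows 2 and 3 agree on SID; apply SID→Dept, Major and equate their Dept, Major entries.
Rows 2 and 3 agree on Dept, Major; apply Dept, Major→GPA and equate their GPA entries.
No row becomes fully distinguished — the join is lossy.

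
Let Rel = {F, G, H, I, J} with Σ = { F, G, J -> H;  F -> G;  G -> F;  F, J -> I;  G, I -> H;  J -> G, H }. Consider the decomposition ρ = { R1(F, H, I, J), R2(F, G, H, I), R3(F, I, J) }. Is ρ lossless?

Yes

Chase test. Columns are F, G, H, I, J; row i has aⱼ where attribute j ∈ Ri, else bᵢⱼ.
Initial tableau (one row per fragment):
  row 1: a1 b12 a3 a4 a5
  row 2: a1 a2 a3 a4 b25
  row 3: a1 b32 b33 a4 a5
Rows 1 and 2 agree on F; apply F→G and equate their G entries.
Rows 1 and 3 agree on F; apply F→G and equate their G entries.
Rows 1 and 3 agree on G, I; apply G, I→H and equate their H entries.
Row 1 is now all distinguished symbols — the join is lossless.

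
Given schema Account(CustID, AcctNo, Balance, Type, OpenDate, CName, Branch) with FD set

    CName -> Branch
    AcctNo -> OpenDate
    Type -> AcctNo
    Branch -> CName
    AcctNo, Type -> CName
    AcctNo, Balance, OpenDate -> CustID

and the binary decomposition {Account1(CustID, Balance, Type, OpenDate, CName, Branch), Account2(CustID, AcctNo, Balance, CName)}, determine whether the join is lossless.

No

Common attributes: Account1 ∩ Account2 = {CustID, Balance, CName}.
Closure of {CustID, Balance, CName}: CName → Branch applies, adding Branch. So (CustID, Balance, CName)⁺ = {CustID, Balance, CName, Branch}.
The closure contains neither all of Account1 = {CustID, Balance, Type, OpenDate, CName, Branch} nor all of Account2 = {CustID, AcctNo, Balance, CName}, so the common attributes are not a superkey of either fragment. The join is lossy.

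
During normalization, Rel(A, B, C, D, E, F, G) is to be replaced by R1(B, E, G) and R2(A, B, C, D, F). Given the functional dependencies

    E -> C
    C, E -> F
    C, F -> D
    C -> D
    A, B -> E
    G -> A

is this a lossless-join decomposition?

No

Common attributes: R1 ∩ R2 = {B}.
No dependency enlarges {B}, so (B)⁺ = {B}.
The closure contains neither all of R1 = {B, E, G} nor all of R2 = {A, B, C, D, F}, so the common attributes are not a superkey of either fragment. The join is lossy.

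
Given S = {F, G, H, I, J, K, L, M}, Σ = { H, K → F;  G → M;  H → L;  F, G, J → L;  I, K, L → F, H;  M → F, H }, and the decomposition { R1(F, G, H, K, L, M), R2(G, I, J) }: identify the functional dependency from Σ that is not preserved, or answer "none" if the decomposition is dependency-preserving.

I, K, L → F, H

Check I, K, L → F, H: no single fragment contains all of {F, H, I, K, L}, and the restricted closure of {I, K, L} across the fragments never reaches {F, H}.
H, K → F is preserved.
G → M is preserved.
H → L is preserved.
F, G, J → L is preserved.
M → F, H is preserved.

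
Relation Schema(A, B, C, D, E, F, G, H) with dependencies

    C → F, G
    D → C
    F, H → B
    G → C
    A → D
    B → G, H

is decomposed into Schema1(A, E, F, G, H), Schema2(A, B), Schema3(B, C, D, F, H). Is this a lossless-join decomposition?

No

Chase test. Columns are A, B, C, D, E, F, G, H; row i has aⱼ where attribute j ∈ Schemai, else bᵢⱼ.
Initial tableau (one row per fragment):
  row 1: a1 b12 b13 b14 a5 a6 a7 a8
  row 2: a1 a2 b23 b24 b25 b26 b27 b28
  row 3: b31 a2 a3 a4 b35 a6 b37 a8
Rows 1 and 3 agree on F, H; apply F, H→B and equate their B entries.
Rows 1 and 2 agree on A; apply A→D and equate their D entries.
Rows 1 and 2 agree on B; apply B→G, H and equate their G, H entries.
Rows 1 and 3 agree on B; apply B→G, H and equate their G, H entries.
Rows 1 and 2 agree on D; apply D→C and equate their C entries.
Rows 1 and 3 agree on G; apply G→C and equate their C entries.
Rows 1 and 2 agree on C; apply C→F, G and equate their F, G entries.
No row becomes fully distinguished — the join is lossy.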